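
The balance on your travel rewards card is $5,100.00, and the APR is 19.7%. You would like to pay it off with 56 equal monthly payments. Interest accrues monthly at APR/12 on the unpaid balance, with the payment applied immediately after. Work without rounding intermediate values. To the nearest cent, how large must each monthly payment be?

Monthly rate r = 19.7%/12 = 1.64167% = 0.0164167.
Level-payment amortization: P = B₀·r / (1 − (1+r)^(−n)) = 5100.00·0.0164167 / (1 − 1.01642^(−56)).
Denominator 1 − (1+r)^(−56) = 0.59822728.
P = 83.725 / 0.59822728 ≈ 139.96.

$139.96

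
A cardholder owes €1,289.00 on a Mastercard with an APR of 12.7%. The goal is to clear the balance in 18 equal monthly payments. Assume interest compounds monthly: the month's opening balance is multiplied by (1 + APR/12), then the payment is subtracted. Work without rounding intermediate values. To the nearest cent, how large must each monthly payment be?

€79.03

Monthly rate r = 12.7%/12 = 1.05833% = 0.0105833.
Level-payment amortization: P = B₀·r / (1 − (1+r)^(−n)) = 1289.00·0.0105833 / (1 − 1.01058^(−18)).
Denominator 1 − (1+r)^(−18) = 0.172626451.
P = 13.6419 / 0.172626451 ≈ 79.03.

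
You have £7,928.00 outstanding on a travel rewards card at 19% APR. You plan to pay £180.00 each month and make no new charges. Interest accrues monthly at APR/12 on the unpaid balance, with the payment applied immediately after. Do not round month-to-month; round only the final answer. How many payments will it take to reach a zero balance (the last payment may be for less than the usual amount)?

77 payments

Monthly rate r = 19%/12 = 1.58333% = 0.0158333.
Recurrence: B ← B·(1+r) − £180.00.
Month 1: interest £125.53; balance after payment £7,873.53.
Month 2: interest £124.66; balance after payment £7,818.19.
Closed form: n = −ln(1 − rB₀/P)/ln(1+r) = −ln(0.30263)/ln(1.01583) ≈ 76.085, so the balance reaches zero during payment 77.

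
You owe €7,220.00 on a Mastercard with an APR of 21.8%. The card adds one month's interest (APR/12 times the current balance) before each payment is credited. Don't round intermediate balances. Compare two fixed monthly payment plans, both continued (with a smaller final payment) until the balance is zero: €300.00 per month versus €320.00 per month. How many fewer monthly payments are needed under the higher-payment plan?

Monthly rate r = 21.8%/12 = 1.81667% = 0.0181667.
At €300.00/mo: n = ⌈−ln(1 − rB₀/P)/ln(1+r)⌉ = 32 payments (last €279.09); total interest = total paid − €7,220.00 = €2,359.09.
At €320.00/mo: 30 payments (last €95.40); total interest €2,155.40.
Payments saved = 32 − 30 = 2.

2 fewer payments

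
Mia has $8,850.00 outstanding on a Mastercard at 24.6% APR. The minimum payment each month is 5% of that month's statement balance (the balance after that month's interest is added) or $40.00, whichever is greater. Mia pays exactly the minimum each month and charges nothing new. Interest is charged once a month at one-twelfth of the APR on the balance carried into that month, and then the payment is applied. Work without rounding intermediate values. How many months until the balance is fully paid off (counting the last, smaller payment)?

Monthly rate r = 24.6%/12 = 2.05% = 0.0205.
While 5% of the post-interest balance exceeds $40.00, each month B ← (B·(1+r))·(1 − 0.05), i.e. B shrinks by the factor (1+r)·0.95 = 0.96947.
This holds for months 1–79. Entering month 80 the balance is $764.43; 5% of the post-interest balance is now below $40.00, so the flat $40.00 minimum applies from here.
From month 80 a fixed $40.00 at rate r clears $764.43 in 25 more payments. Total: 79 + 25 = 104 months.

104 months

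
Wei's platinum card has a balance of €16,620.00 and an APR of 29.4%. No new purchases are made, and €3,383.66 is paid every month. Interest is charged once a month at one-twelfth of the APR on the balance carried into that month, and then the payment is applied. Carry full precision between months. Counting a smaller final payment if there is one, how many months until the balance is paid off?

Monthly rate r = 29.4%/12 = 2.45% = 0.0245.
Recurrence: B ← B·(1+r) − €3,383.66.
Month 1: interest €407.19; balance after payment €13,643.53.
Month 2: interest €334.27; balance after payment €10,594.14.
Month 3: interest €259.56; balance after payment €7,470.03.
Month 4: interest €183.02; balance after payment €4,269.39.
Month 5: interest €104.60; balance after payment €990.33.
Month 6: interest €24.26; balance after payment €0.00.

6 months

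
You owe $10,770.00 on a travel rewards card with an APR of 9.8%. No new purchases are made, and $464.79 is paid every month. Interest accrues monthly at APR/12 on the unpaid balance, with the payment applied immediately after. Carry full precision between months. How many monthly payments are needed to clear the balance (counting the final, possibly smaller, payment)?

26 months

Monthly rate r = 9.8%/12 = 0.816667% = 0.00816667.
Recurrence: B ← B·(1+r) − $464.79.
Month 1: interest $87.96; balance after payment $10,393.16.
Month 2: interest $84.88; balance after payment $10,013.25.
Closed form: n = −ln(1 − rB₀/P)/ln(1+r) = −ln(0.81076)/ln(1.00817) ≈ 25.792, so the balance reaches zero during payment 26.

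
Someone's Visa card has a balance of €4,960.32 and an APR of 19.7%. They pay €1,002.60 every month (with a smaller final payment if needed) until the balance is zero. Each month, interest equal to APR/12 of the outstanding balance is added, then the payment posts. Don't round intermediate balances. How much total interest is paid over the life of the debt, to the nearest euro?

Monthly rate r = 19.7%/12 = 1.64167% = 0.0164167.
Payoff takes n = ⌈−ln(1 − rB₀/P)/ln(1+r)⌉ = ⌈5.202⌉ = 6 payments; the last is €204.05.
Total paid = 5·€1,002.60 + €204.05 = €5,217.05.
Total interest = total paid − principal = €5,217.05 − €4,960.32 = €256.73.

€257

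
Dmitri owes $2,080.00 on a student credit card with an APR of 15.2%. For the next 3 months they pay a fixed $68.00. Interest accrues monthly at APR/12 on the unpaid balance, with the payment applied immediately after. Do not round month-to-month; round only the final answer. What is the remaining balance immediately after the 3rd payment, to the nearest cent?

Monthly rate r = 15.2%/12 = 1.26667% = 0.0126667.
Each month: B ← B·(1+r) − $68.00.
Month 1: interest $26.35; balance after payment $2,038.35.
Month 2: interest $25.82; balance after payment $1,996.17.
Month 3: interest $25.28; balance after payment $1,953.45.

$1,953.45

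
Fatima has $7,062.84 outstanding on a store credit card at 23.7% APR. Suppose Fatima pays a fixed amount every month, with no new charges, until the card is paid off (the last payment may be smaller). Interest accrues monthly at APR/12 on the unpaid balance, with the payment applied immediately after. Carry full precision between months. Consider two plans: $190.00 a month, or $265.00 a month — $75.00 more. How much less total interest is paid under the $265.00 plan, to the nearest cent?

$2,744.52

Monthly rate r = 23.7%/12 = 1.975% = 0.01975.
At $190.00/mo: n = ⌈−ln(1 − rB₀/P)/ln(1+r)⌉ = 68 payments (last $141.43); total interest = total paid − $7,062.84 = $5,808.59.
At $265.00/mo: 39 payments (last $56.91); total interest $3,064.07.
Interest saved = $5,808.59 − $3,064.07 = $2,744.52.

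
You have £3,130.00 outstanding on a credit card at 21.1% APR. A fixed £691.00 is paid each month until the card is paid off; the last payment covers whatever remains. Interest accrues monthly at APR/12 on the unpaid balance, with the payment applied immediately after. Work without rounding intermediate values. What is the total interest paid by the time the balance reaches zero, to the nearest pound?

Monthly rate r = 21.1%/12 = 1.75833% = 0.0175833.
Payoff takes n = ⌈−ln(1 − rB₀/P)/ln(1+r)⌉ = ⌈4.762⌉ = 5 payments; the last is £527.37.
Total paid = 4·£691.00 + £527.37 = £3,291.37.
Total interest = total paid − principal = £3,291.37 − £3,130.00 = £161.37.

£161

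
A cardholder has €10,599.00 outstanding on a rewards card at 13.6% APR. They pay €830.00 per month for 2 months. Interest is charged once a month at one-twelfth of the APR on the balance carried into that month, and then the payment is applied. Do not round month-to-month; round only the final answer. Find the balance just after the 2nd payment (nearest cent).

€9,171.20

Monthly rate r = 13.6%/12 = 1.13333% = 0.0113333.
Each month: B ← B·(1+r) − €830.00.
Month 1: interest €120.12; balance after payment €9,889.12.
Month 2: interest €112.08; balance after payment €9,171.20.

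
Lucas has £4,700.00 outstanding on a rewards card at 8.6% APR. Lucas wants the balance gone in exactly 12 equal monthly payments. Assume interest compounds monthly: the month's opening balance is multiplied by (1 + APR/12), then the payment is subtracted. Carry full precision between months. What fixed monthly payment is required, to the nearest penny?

£410.15

Monthly rate r = 8.6%/12 = 0.716667% = 0.00716667.
Level-payment amortization: P = B₀·r / (1 − (1+r)^(−n)) = 4700.00·0.00716667 / (1 − 1.00717^(−12)).
Denominator 1 − (1+r)^(−12) = 0.0821242975.
P = 33.6833 / 0.0821242975 ≈ 410.15.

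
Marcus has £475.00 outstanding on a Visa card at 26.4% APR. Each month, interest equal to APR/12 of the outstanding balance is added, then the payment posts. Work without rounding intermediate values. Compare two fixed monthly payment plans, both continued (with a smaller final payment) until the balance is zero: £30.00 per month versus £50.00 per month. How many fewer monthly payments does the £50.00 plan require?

Monthly rate r = 26.4%/12 = 2.2% = 0.022.
At £30.00/mo: n = ⌈−ln(1 − rB₀/P)/ln(1+r)⌉ = 20 payments (last £20.41); total interest = total paid − £475.00 = £115.41.
At £50.00/mo: 11 payments (last £38.79); total interest £63.79.
Payments saved = 20 − 11 = 9.

9 fewer payments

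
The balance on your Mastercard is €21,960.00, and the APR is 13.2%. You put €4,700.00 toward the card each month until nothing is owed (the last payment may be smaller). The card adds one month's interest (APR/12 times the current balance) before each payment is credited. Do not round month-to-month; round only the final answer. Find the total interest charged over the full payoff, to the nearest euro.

€712

Monthly rate r = 13.2%/12 = 1.1% = 0.011.
Payoff takes n = ⌈−ln(1 − rB₀/P)/ln(1+r)⌉ = ⌈4.823⌉ = 5 payments; the last is €3,871.95.
Total paid = 4·€4,700.00 + €3,871.95 = €22,671.95.
Total interest = total paid − principal = €22,671.95 − €21,960.00 = €711.95.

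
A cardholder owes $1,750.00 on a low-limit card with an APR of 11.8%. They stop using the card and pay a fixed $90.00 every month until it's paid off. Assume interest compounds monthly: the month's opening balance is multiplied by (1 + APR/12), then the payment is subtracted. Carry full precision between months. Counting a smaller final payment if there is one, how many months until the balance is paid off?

22 months

Monthly rate r = 11.8%/12 = 0.983333% = 0.00983333.
Recurrence: B ← B·(1+r) − $90.00.
Month 1: interest $17.21; balance after payment $1,677.21.
Month 2: interest $16.49; balance after payment $1,603.70.
Closed form: n = −ln(1 − rB₀/P)/ln(1+r) = −ln(0.8088)/ln(1.00983) ≈ 21.686, so the balance reaches zero during payment 22.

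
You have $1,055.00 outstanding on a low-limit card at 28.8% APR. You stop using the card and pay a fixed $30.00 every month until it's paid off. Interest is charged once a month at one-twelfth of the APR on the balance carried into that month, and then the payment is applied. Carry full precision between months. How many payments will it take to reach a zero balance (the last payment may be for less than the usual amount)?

79 payments

Monthly rate r = 28.8%/12 = 2.4% = 0.024.
Recurrence: B ← B·(1+r) − $30.00.
Month 1: interest $25.32; balance after payment $1,050.32.
Month 2: interest $25.21; balance after payment $1,045.53.
Closed form: n = −ln(1 − rB₀/P)/ln(1+r) = −ln(0.156)/ln(1.024) ≈ 78.338, so the balance reaches zero during payment 79.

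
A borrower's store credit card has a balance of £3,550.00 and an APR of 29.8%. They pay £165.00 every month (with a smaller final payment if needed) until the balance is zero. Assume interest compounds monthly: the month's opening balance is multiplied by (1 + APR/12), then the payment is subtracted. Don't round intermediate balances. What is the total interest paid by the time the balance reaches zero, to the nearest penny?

£1,590.61

Monthly rate r = 29.8%/12 = 2.48333% = 0.0248333.
Payoff takes n = ⌈−ln(1 − rB₀/P)/ln(1+r)⌉ = ⌈31.154⌉ = 32 payments; the last is £25.61.
Total paid = 31·£165.00 + £25.61 = £5,140.61.
Total interest = total paid − principal = £5,140.61 − £3,550.00 = £1,590.61.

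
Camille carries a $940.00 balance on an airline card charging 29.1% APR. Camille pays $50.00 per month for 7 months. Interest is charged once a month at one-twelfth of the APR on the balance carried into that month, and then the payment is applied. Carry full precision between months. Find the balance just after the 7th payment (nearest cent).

$735.14

Monthly rate r = 29.1%/12 = 2.425% = 0.02425.
Each month: B ← B·(1+r) − $50.00.
Month 1: interest $22.80; balance after payment $912.79.
Month 2: interest $22.14; balance after payment $884.93.
Month 3: interest $21.46; balance after payment $856.39.
Month 4: interest $20.77; balance after payment $827.16.
Month 5: interest $20.06; balance after payment $797.22.
Month 6: interest $19.33; balance after payment $766.55.
Month 7: interest $18.59; balance after payment $735.14.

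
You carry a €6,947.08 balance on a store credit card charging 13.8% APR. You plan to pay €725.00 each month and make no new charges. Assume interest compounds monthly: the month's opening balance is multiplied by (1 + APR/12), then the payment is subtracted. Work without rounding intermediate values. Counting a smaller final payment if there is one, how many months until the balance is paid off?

11 payments

Monthly rate r = 13.8%/12 = 1.15% = 0.0115.
Recurrence: B ← B·(1+r) − €725.00.
Month 1: interest €79.89; balance after payment €6,301.97.
Month 2: interest €72.47; balance after payment €5,649.44.
Closed form: n = −ln(1 − rB₀/P)/ln(1+r) = −ln(0.8898)/ln(1.0115) ≈ 10.211, so the balance reaches zero during payment 11.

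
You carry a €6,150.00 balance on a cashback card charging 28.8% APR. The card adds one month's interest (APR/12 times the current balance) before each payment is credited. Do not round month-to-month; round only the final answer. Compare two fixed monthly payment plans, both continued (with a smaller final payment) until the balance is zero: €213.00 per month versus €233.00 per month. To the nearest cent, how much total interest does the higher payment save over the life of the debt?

€743.76

Monthly rate r = 28.8%/12 = 2.4% = 0.024.
At €213.00/mo: n = ⌈−ln(1 − rB₀/P)/ln(1+r)⌉ = 50 payments (last €168.01); total interest = total paid − €6,150.00 = €4,455.01.
At €233.00/mo: 43 payments (last €75.25); total interest €3,711.25.
Interest saved = €4,455.01 − €3,711.25 = €743.76.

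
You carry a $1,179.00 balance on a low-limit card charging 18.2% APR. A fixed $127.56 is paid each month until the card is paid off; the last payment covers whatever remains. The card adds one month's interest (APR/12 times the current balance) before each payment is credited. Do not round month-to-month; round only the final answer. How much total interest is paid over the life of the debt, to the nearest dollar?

$101

Monthly rate r = 18.2%/12 = 1.51667% = 0.0151667.
Payoff takes n = ⌈−ln(1 − rB₀/P)/ln(1+r)⌉ = ⌈10.034⌉ = 11 payments; the last is $4.31.
Total paid = 10·$127.56 + $4.31 = $1,279.91.
Total interest = total paid − principal = $1,279.91 − $1,179.00 = $100.91.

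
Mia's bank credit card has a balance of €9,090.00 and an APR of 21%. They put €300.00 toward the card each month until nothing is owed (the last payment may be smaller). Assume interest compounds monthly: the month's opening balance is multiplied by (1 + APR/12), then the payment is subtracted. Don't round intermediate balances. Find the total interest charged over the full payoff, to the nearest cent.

Monthly rate r = 21%/12 = 1.75% = 0.0175.
Payoff takes n = ⌈−ln(1 − rB₀/P)/ln(1+r)⌉ = ⌈43.551⌉ = 44 payments; the last is €166.01.
Total paid = 43·€300.00 + €166.01 = €13,066.01.
Total interest = total paid − principal = €13,066.01 − €9,090.00 = €3,976.01.

€3,976.01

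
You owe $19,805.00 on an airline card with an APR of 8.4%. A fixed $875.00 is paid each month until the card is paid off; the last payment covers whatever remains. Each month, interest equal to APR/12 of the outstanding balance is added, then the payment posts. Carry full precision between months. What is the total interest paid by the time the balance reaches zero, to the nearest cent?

$1,833.23

Monthly rate r = 8.4%/12 = 0.7% = 0.007.
Payoff takes n = ⌈−ln(1 − rB₀/P)/ln(1+r)⌉ = ⌈24.729⌉ = 25 payments; the last is $638.23.
Total paid = 24·$875.00 + $638.23 = $21,638.23.
Total interest = total paid − principal = $21,638.23 − $19,805.00 = $1,833.23.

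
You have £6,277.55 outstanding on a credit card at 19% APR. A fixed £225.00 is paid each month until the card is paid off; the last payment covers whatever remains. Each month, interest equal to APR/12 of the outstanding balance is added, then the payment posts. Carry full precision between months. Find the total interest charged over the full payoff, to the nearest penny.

Monthly rate r = 19%/12 = 1.58333% = 0.0158333.
Payoff takes n = ⌈−ln(1 − rB₀/P)/ln(1+r)⌉ = ⌈37.109⌉ = 38 payments; the last is £24.68.
Total paid = 37·£225.00 + £24.68 = £8,349.68.
Total interest = total paid − principal = £8,349.68 − £6,277.55 = £2,072.13.

£2,072.13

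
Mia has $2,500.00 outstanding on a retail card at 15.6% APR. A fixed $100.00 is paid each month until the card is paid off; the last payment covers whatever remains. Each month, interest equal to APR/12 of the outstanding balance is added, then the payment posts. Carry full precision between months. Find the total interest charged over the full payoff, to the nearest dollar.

Monthly rate r = 15.6%/12 = 1.3% = 0.013.
Payoff takes n = ⌈−ln(1 − rB₀/P)/ln(1+r)⌉ = ⌈30.430⌉ = 31 payments; the last is $43.17.
Total paid = 30·$100.00 + $43.17 = $3,043.17.
Total interest = total paid − principal = $3,043.17 − $2,500.00 = $543.17.

$543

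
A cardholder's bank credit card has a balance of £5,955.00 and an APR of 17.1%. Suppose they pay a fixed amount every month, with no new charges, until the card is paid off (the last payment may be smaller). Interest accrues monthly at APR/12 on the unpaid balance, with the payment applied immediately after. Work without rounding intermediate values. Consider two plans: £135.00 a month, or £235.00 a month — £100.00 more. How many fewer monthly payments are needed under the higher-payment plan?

38 fewer payments

Monthly rate r = 17.1%/12 = 1.425% = 0.01425.
At £135.00/mo: n = ⌈−ln(1 − rB₀/P)/ln(1+r)⌉ = 70 payments (last £134.73); total interest = total paid − £5,955.00 = £3,494.73.
At £235.00/mo: 32 payments (last £156.11); total interest £1,486.11.
Payments saved = 70 − 32 = 38.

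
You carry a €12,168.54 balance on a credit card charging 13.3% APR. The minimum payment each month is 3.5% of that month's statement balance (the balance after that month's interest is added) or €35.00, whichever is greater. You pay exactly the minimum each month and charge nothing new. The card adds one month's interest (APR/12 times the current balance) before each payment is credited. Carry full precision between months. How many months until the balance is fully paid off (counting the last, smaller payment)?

Monthly rate r = 13.3%/12 = 1.10833% = 0.0110833.
While 3.5% of the post-interest balance exceeds €35.00, each month B ← (B·(1+r))·(1 − 0.035), i.e. B shrinks by the factor (1+r)·0.965 = 0.9757.
This holds for months 1–103. Entering month 104 the balance is €965.18; 3.5% of the post-interest balance is now below €35.00, so the flat €35.00 minimum applies from here.
From month 104 a fixed €35.00 at rate r clears €965.18 in 34 more payments. Total: 103 + 34 = 137 months.

137 months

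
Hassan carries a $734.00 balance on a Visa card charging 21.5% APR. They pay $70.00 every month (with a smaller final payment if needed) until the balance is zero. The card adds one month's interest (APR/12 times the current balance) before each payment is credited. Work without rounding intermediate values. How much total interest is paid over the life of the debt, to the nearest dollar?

$86

Monthly rate r = 21.5%/12 = 1.79167% = 0.0179167.
Payoff takes n = ⌈−ln(1 − rB₀/P)/ln(1+r)⌉ = ⌈11.718⌉ = 12 payments; the last is $50.40.
Total paid = 11·$70.00 + $50.40 = $820.40.
Total interest = total paid − principal = $820.40 − $734.00 = $86.40.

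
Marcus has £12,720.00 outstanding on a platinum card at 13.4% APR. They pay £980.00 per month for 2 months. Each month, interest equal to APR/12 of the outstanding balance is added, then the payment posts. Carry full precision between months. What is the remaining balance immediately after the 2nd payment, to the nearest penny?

Monthly rate r = 13.4%/12 = 1.11667% = 0.0111667.
Each month: B ← B·(1+r) − £980.00.
Month 1: interest £142.04; balance after payment £11,882.04.
Month 2: interest £132.68; balance after payment £11,034.72.

£11,034.72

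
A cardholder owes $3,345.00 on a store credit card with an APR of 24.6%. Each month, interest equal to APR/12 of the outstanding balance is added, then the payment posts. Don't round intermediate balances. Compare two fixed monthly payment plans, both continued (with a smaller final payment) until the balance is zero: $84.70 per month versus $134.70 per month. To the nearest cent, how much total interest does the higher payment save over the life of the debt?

$2,200.30

Monthly rate r = 24.6%/12 = 2.05% = 0.0205.
At $84.70/mo: n = ⌈−ln(1 − rB₀/P)/ln(1+r)⌉ = 82 payments (last $62.28); total interest = total paid − $3,345.00 = $3,577.98.
At $134.70/mo: 36 payments (last $8.18); total interest $1,377.68.
Interest saved = $3,577.98 − $1,377.68 = $2,200.30.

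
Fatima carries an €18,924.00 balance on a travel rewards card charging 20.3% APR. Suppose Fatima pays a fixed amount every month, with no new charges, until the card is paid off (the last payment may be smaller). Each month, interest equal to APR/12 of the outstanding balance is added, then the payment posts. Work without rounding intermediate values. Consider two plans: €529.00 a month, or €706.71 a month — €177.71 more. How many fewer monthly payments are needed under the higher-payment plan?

Monthly rate r = 20.3%/12 = 1.69167% = 0.0169167.
At €529.00/mo: n = ⌈−ln(1 − rB₀/P)/ln(1+r)⌉ = 56 payments (last €210.66); total interest = total paid − €18,924.00 = €10,381.66.
At €706.71/mo: 36 payments (last €680.71); total interest €6,491.56.
Payments saved = 56 − 36 = 20.

20 fewer payments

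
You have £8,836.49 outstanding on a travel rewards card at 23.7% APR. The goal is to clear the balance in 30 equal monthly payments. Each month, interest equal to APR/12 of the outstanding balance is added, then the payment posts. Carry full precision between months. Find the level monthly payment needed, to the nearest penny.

Monthly rate r = 23.7%/12 = 1.975% = 0.01975.
Level-payment amortization: P = B₀·r / (1 − (1+r)^(−n)) = 8836.49·0.01975 / (1 − 1.01975^(−30)).
Denominator 1 − (1+r)^(−30) = 0.443854304.
P = 174.521 / 0.443854304 ≈ 393.19.

£393.19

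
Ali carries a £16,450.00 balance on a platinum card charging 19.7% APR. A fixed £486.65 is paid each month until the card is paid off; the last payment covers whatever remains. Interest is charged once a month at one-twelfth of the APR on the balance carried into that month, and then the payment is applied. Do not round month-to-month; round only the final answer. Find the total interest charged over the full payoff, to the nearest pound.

Monthly rate r = 19.7%/12 = 1.64167% = 0.0164167.
Payoff takes n = ⌈−ln(1 − rB₀/P)/ln(1+r)⌉ = ⌈49.714⌉ = 50 payments; the last is £348.29.
Total paid = 49·£486.65 + £348.29 = £24,194.14.
Total interest = total paid − principal = £24,194.14 − £16,450.00 = £7,744.14.

£7,744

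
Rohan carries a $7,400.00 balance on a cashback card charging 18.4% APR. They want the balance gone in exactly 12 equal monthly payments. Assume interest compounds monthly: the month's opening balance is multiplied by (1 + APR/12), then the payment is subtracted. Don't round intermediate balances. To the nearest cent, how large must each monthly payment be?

$679.84

Monthly rate r = 18.4%/12 = 1.53333% = 0.0153333.
Level-payment amortization: P = B₀·r / (1 − (1+r)^(−n)) = 7400.00·0.0153333 / (1 − 1.01533^(−12)).
Denominator 1 − (1+r)^(−12) = 0.166901661.
P = 113.467 / 0.166901661 ≈ 679.84.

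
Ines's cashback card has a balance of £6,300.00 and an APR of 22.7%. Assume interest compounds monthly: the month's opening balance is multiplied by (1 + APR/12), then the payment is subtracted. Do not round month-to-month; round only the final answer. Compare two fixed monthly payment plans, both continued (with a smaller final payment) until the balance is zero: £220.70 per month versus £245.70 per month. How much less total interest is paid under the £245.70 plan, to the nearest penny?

Monthly rate r = 22.7%/12 = 1.89167% = 0.0189167.
At £220.70/mo: n = ⌈−ln(1 − rB₀/P)/ln(1+r)⌉ = 42 payments (last £96.61); total interest = total paid − £6,300.00 = £2,845.31.
At £245.70/mo: 36 payments (last £102.46); total interest £2,401.96.
Interest saved = £2,845.31 − £2,401.96 = £443.35.

£443.35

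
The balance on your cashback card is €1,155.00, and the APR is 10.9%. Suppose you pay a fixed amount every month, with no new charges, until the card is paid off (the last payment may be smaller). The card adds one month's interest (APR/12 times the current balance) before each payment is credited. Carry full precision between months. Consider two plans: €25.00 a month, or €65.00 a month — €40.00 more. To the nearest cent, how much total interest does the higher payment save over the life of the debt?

Monthly rate r = 10.9%/12 = 0.908333% = 0.00908333.
At €25.00/mo: n = ⌈−ln(1 − rB₀/P)/ln(1+r)⌉ = 61 payments (last €4.40); total interest = total paid − €1,155.00 = €349.40.
At €65.00/mo: 20 payments (last €30.42); total interest €110.42.
Interest saved = €349.40 − €110.42 = €238.98.

€238.98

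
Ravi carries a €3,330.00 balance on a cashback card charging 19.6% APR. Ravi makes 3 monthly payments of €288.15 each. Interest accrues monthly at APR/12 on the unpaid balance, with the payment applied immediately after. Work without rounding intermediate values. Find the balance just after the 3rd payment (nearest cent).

Monthly rate r = 19.6%/12 = 1.63333% = 0.0163333.
Each month: B ← B·(1+r) − €288.15.
Month 1: interest €54.39; balance after payment €3,096.24.
Month 2: interest €50.57; balance after payment €2,858.66.
Month 3: interest €46.69; balance after payment €2,617.20.

€2,617.20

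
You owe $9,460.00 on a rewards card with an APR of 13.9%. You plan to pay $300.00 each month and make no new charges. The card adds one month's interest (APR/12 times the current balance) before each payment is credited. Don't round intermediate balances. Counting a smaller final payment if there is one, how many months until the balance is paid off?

40 payments

Monthly rate r = 13.9%/12 = 1.15833% = 0.0115833.
Recurrence: B ← B·(1+r) − $300.00.
Month 1: interest $109.58; balance after payment $9,269.58.
Month 2: interest $107.37; balance after payment $9,076.95.
Closed form: n = −ln(1 − rB₀/P)/ln(1+r) = −ln(0.63474)/ln(1.01158) ≈ 39.468, so the balance reaches zero during payment 40.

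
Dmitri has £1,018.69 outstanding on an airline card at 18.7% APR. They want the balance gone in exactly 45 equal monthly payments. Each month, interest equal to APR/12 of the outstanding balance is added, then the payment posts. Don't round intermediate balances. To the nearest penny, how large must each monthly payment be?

Monthly rate r = 18.7%/12 = 1.55833% = 0.0155833.
Level-payment amortization: P = B₀·r / (1 − (1+r)^(−n)) = 1018.69·0.0155833 / (1 − 1.01558^(−45)).
Denominator 1 − (1+r)^(−45) = 0.501345697.
P = 15.8746 / 0.501345697 ≈ 31.66.

£31.66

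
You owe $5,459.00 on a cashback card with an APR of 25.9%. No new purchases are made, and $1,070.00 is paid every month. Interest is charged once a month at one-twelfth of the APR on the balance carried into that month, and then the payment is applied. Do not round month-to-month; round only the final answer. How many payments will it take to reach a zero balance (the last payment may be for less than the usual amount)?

6 months

Monthly rate r = 25.9%/12 = 2.15833% = 0.0215833.
Recurrence: B ← B·(1+r) − $1,070.00.
Month 1: interest $117.82; balance after payment $4,506.82.
Month 2: interest $97.27; balance after payment $3,534.10.
Month 3: interest $76.28; balance after payment $2,540.37.
Month 4: interest $54.83; balance after payment $1,525.20.
Month 5: interest $32.92; balance after payment $488.12.
Month 6: interest $10.54; balance after payment $0.00.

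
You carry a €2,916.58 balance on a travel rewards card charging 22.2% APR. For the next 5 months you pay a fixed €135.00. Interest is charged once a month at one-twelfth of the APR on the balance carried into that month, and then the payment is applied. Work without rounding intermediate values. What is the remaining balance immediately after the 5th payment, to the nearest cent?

Monthly rate r = 22.2%/12 = 1.85% = 0.0185.
Each month: B ← B·(1+r) − €135.00.
Month 1: interest €53.96; balance after payment €2,835.54.
Month 2: interest €52.46; balance after payment €2,752.99.
Month 3: interest €50.93; balance after payment €2,668.92.
Month 4: interest €49.38; balance after payment €2,583.30.
Month 5: interest €47.79; balance after payment €2,496.09.

€2,496.09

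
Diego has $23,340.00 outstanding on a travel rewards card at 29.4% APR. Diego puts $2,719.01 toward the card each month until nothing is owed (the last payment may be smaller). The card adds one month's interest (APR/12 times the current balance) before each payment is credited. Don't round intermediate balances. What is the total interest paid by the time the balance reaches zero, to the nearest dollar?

Monthly rate r = 29.4%/12 = 2.45% = 0.0245.
Payoff takes n = ⌈−ln(1 − rB₀/P)/ln(1+r)⌉ = ⌈9.755⌉ = 10 payments; the last is $2,058.45.
Total paid = 9·$2,719.01 + $2,058.45 = $26,529.54.
Total interest = total paid − principal = $26,529.54 − $23,340.00 = $3,189.54.

$3,190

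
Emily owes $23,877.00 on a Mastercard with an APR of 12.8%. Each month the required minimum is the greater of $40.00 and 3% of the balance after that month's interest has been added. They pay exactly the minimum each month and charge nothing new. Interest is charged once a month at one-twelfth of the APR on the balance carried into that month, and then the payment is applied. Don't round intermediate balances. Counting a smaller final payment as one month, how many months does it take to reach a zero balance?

187 months

Monthly rate r = 12.8%/12 = 1.06667% = 0.0106667.
While 3% of the post-interest balance exceeds $40.00, each month B ← (B·(1+r))·(1 − 0.03), i.e. B shrinks by the factor (1+r)·0.97 = 0.98035.
This holds for months 1–146. Entering month 147 the balance is $1,316.47; 3% of the post-interest balance is now below $40.00, so the flat $40.00 minimum applies from here.
From month 147 a fixed $40.00 at rate r clears $1,316.47 in 41 more payments. Total: 146 + 41 = 187 months.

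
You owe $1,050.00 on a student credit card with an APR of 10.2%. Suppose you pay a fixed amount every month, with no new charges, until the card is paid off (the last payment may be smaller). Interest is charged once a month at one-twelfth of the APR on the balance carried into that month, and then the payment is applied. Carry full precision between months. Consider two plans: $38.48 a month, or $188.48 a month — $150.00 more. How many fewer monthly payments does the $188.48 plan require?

Monthly rate r = 10.2%/12 = 0.85% = 0.0085.
At $38.48/mo: n = ⌈−ln(1 − rB₀/P)/ln(1+r)⌉ = 32 payments (last $6.84); total interest = total paid − $1,050.00 = $149.72.
At $188.48/mo: 6 payments (last $138.00); total interest $30.40.
Payments saved = 32 − 6 = 26.

26 fewer payments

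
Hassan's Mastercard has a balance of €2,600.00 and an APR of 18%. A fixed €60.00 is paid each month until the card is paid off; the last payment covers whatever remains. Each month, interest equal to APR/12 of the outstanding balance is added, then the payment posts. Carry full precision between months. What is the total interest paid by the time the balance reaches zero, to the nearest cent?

€1,630.82

Monthly rate r = 18%/12 = 1.5% = 0.015.
Payoff takes n = ⌈−ln(1 − rB₀/P)/ln(1+r)⌉ = ⌈70.512⌉ = 71 payments; the last is €30.82.
Total paid = 70·€60.00 + €30.82 = €4,230.82.
Total interest = total paid − principal = €4,230.82 − €2,600.00 = €1,630.82.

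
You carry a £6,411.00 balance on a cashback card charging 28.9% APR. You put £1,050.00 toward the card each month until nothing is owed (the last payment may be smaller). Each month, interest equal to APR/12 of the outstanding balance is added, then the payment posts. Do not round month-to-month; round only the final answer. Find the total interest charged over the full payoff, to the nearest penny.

£609.21

Monthly rate r = 28.9%/12 = 2.40833% = 0.0240833.
Payoff takes n = ⌈−ln(1 − rB₀/P)/ln(1+r)⌉ = ⌈6.683⌉ = 7 payments; the last is £720.21.
Total paid = 6·£1,050.00 + £720.21 = £7,020.21.
Total interest = total paid − principal = £7,020.21 − £6,411.00 = £609.21.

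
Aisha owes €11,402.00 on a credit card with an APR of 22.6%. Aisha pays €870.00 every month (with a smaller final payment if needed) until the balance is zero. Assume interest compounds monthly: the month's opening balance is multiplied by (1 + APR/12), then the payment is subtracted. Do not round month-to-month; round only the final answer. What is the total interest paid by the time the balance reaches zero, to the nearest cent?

Monthly rate r = 22.6%/12 = 1.88333% = 0.0188333.
Payoff takes n = ⌈−ln(1 − rB₀/P)/ln(1+r)⌉ = ⌈15.192⌉ = 16 payments; the last is €168.42.
Total paid = 15·€870.00 + €168.42 = €13,218.42.
Total interest = total paid − principal = €13,218.42 − €11,402.00 = €1,816.42.

€1,816.42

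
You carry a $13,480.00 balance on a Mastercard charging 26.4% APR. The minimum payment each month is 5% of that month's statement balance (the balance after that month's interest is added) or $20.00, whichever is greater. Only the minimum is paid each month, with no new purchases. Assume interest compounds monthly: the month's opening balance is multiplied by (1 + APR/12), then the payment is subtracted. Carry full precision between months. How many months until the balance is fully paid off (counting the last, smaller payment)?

Monthly rate r = 26.4%/12 = 2.2% = 0.022.
While 5% of the post-interest balance exceeds $20.00, each month B ← (B·(1+r))·(1 − 0.05), i.e. B shrinks by the factor (1+r)·0.95 = 0.9709.
This holds for months 1–120. Entering month 121 the balance is $389.61; 5% of the post-interest balance is now below $20.00, so the flat $20.00 minimum applies from here.
From month 121 a fixed $20.00 at rate r clears $389.61 in 26 more payments. Total: 120 + 26 = 146 months.

146 months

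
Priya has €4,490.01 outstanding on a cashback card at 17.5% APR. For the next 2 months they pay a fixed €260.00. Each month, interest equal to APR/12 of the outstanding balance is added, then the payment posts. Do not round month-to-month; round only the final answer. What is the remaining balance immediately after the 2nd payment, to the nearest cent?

€4,098.13

Monthly rate r = 17.5%/12 = 1.45833% = 0.0145833.
Each month: B ← B·(1+r) − €260.00.
Month 1: interest €65.48; balance after payment €4,295.49.
Month 2: interest €62.64; balance after payment €4,098.13.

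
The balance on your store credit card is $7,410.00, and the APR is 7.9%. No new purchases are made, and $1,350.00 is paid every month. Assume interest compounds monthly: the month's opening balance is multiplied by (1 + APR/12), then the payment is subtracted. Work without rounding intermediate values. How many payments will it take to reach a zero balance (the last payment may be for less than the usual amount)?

6 months

Monthly rate r = 7.9%/12 = 0.658333% = 0.00658333.
Recurrence: B ← B·(1+r) − $1,350.00.
Month 1: interest $48.78; balance after payment $6,108.78.
Month 2: interest $40.22; balance after payment $4,799.00.
Month 3: interest $31.59; balance after payment $3,480.59.
Month 4: interest $22.91; balance after payment $2,153.51.
Month 5: interest $14.18; balance after payment $817.68.
Month 6: interest $5.38; balance after payment $0.00.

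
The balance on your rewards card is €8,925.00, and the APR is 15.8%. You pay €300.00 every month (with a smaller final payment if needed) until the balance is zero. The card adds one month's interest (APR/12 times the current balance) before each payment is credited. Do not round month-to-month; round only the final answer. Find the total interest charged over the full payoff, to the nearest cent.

Monthly rate r = 15.8%/12 = 1.31667% = 0.0131667.
Payoff takes n = ⌈−ln(1 − rB₀/P)/ln(1+r)⌉ = ⌈38.002⌉ = 39 payments; the last is €0.75.
Total paid = 38·€300.00 + €0.75 = €11,400.75.
Total interest = total paid − principal = €11,400.75 − €8,925.00 = €2,475.75.

€2,475.75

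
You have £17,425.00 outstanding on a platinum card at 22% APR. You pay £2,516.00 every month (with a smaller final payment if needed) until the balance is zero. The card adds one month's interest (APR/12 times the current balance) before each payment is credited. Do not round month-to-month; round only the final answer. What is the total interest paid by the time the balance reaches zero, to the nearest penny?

£1,385.80

Monthly rate r = 22%/12 = 1.83333% = 0.0183333.
Payoff takes n = ⌈−ln(1 − rB₀/P)/ln(1+r)⌉ = ⌈7.474⌉ = 8 payments; the last is £1,198.80.
Total paid = 7·£2,516.00 + £1,198.80 = £18,810.80.
Total interest = total paid − principal = £18,810.80 − £17,425.00 = £1,385.80.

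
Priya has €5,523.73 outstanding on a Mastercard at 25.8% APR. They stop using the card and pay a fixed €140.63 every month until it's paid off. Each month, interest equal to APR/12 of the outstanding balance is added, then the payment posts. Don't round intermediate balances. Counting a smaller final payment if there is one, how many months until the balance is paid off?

Monthly rate r = 25.8%/12 = 2.15% = 0.0215.
Recurrence: B ← B·(1+r) − €140.63.
Month 1: interest €118.76; balance after payment €5,501.86.
Month 2: interest €118.29; balance after payment €5,479.52.
Closed form: n = −ln(1 − rB₀/P)/ln(1+r) = −ln(0.15551)/ln(1.0215) ≈ 87.487, so the balance reaches zero during payment 88.

88 months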